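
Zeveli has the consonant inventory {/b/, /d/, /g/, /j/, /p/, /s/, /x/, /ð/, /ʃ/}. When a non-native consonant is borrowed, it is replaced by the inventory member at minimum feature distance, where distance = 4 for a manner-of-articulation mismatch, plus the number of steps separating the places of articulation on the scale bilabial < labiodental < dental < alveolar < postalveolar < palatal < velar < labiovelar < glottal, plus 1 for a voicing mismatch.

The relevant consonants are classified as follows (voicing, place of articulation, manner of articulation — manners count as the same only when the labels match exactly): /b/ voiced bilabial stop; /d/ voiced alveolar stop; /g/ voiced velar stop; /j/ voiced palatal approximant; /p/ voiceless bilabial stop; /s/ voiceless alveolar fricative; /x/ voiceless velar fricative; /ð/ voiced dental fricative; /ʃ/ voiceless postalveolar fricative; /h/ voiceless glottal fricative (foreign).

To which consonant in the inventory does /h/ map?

x

/x/ is closest: same manner (fricative), place distance 2 (glottal→velar), same voicing; total 2. Next closest is /ʃ/ at distance 4.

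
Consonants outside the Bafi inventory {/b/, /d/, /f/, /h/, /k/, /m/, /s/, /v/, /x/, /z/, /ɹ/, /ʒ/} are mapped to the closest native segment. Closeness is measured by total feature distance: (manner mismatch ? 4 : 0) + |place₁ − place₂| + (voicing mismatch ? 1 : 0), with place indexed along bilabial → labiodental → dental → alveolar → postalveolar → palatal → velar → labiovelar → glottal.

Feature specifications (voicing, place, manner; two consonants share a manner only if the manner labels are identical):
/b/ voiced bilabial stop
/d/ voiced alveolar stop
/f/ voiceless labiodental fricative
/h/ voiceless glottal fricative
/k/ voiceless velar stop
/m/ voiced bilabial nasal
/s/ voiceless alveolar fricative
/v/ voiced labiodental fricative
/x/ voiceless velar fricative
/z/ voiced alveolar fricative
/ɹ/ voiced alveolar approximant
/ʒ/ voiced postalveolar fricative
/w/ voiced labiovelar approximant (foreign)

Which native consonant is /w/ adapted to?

/ɹ/ is closest: same manner (approximant), place distance 4 (labiovelar→alveolar), same voicing; total 4. Next closest is /h/ at distance 6.

ɹ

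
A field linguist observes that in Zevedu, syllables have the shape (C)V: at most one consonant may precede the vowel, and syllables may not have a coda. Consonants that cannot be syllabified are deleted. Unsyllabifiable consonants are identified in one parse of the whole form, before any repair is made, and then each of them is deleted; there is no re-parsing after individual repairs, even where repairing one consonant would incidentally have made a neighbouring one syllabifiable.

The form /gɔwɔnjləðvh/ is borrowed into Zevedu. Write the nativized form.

gɔwɔlə

Syllabifying with onset maximization leaves /n/, /j/, /ð/, /v/, /h/ stranded (no codas are permitted; onsets are limited to one consonant).
Deletion applies to /n/, /j/, /ð/, /v/, /h/.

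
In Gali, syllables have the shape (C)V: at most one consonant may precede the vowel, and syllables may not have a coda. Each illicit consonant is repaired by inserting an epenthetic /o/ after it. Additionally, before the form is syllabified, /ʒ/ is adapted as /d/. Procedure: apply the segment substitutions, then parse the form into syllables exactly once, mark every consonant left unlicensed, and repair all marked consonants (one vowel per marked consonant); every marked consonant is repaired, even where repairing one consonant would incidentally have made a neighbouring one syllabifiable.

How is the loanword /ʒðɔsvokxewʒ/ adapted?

doðɔsovokoxewodo

Substitution: /ʒ/ → /d/, giving /dðɔsvokxewd/.
The consonants /d/, /s/, /k/, /w/, /d/ cannot be parsed into a legal (C)V syllable (no codas are permitted; onsets are limited to one consonant).
Each unlicensed consonant becomes the onset of a new syllable: /d/ → /do/, /s/ → /so/, /k/ → /ko/, /w/ → /wo/, /d/ → /do/.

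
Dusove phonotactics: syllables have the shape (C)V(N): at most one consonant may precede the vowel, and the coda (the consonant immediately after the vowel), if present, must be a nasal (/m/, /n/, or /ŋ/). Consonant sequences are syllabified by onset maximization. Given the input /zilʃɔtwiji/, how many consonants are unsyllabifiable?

Under (C)V(N), the unsyllabifiable consonants are /l/, /t/ (only a nasal (/m/, /n/, or /ŋ/) is licensed in coda position; onsets are limited to one consonant).

2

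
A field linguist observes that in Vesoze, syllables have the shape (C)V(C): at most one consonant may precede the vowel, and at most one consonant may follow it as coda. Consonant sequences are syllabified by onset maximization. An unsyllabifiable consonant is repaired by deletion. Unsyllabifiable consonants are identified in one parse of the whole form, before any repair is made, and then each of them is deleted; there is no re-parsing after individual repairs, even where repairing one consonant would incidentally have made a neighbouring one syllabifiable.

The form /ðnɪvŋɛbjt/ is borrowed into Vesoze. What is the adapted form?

Under (C)V(C), the unsyllabifiable consonants are /ð/, /j/, /t/ (at most one coda consonant is licensed; onsets are limited to one consonant).
Deletion applies to /ð/, /j/, /t/.

nɪvŋɛb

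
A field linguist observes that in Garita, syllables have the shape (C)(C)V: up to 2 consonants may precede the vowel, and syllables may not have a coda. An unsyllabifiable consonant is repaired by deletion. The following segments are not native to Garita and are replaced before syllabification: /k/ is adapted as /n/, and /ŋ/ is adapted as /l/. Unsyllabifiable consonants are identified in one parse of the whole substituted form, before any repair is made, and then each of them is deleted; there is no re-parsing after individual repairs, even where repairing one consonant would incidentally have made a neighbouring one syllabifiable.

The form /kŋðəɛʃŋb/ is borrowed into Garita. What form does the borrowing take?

Substitution: /k/ → /n/, /ŋ/ → /l/, giving /nlðəɛʃlb/.
The consonants /n/, /ʃ/, /l/, /b/ cannot be parsed into a legal (C)(C)V syllable (no codas are permitted; onsets may contain at most 2 consonants).
Each unlicensed consonant is deleted: /n/, /ʃ/, /l/, /b/.

lðəɛ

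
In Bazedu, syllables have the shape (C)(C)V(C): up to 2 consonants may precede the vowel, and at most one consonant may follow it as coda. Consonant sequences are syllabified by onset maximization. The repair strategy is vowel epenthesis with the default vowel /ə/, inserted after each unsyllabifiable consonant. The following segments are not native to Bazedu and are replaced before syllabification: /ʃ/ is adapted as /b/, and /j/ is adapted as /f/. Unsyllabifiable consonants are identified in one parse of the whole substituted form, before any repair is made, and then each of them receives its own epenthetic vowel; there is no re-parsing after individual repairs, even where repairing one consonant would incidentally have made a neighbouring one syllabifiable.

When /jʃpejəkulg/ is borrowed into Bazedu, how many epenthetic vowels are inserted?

After substitution the input is /fbpefəkulg/.
The unsyllabifiable consonants are /f/, /g/; each receives one epenthetic vowel.

2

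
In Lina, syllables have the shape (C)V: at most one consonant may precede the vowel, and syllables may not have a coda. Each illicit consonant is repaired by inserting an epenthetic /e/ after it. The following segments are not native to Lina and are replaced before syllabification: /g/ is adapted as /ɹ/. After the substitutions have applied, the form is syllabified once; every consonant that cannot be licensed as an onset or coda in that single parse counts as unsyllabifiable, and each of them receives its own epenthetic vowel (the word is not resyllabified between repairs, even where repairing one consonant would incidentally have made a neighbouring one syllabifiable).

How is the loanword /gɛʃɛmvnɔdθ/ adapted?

Substitution: /g/ → /ɹ/, giving /ɹɛʃɛmvnɔdθ/.
The consonants /m/, /v/, /d/, /θ/ cannot be parsed into a legal (C)V syllable (no codas are permitted; onsets are limited to one consonant).
Each unlicensed consonant becomes the onset of a new syllable: /m/ → /me/, /v/ → /ve/, /d/ → /de/, /θ/ → /θe/.

ɹɛʃɛmevenɔdeθe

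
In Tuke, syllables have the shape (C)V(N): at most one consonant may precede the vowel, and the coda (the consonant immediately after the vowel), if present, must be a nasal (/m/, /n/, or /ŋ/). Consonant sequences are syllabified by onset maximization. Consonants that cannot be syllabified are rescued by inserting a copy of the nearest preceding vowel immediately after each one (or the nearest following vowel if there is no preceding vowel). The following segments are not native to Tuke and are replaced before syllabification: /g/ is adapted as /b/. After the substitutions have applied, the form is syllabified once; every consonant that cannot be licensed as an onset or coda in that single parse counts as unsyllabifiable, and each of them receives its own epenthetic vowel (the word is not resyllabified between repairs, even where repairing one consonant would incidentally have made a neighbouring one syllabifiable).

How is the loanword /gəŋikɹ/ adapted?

bəŋikiɹi

Substitution: /g/ → /b/, giving /bəŋikɹ/.
The consonants /k/, /ɹ/ cannot be parsed into a legal (C)V(N) syllable (only a nasal (/m/, /n/, or /ŋ/) is licensed in coda position; onsets are limited to one consonant).
Each unlicensed consonant becomes the onset of a new syllable: /k/ → /ki/, /ɹ/ → /ɹi/.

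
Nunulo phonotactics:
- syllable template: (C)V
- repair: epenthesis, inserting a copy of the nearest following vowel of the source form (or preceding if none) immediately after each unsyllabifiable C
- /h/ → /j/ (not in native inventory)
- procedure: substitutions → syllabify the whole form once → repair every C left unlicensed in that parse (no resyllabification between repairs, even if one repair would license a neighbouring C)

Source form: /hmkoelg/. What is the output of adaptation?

jomokoelege

Substitution: /h/ → /j/, giving /jmkoelg/.
Syllabifying with onset maximization leaves /j/, /m/, /l/, /g/ stranded (no codas are permitted; onsets are limited to one consonant).
Epenthesis after each stranded consonant: /j/ → /jo/, /m/ → /mo/, /l/ → /le/, /g/ → /ge/.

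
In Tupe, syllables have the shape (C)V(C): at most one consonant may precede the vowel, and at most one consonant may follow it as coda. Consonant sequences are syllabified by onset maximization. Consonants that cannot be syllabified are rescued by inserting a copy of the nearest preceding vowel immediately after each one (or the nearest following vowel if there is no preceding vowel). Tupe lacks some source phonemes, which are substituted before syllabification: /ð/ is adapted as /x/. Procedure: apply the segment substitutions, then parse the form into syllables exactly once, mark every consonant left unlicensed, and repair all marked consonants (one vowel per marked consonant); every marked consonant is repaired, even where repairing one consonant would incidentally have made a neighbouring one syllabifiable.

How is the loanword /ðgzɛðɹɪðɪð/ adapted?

Substitution: /ð/ → /x/, giving /xgzɛxɹɪxɪx/.
The consonants /x/, /g/ cannot be parsed into a legal (C)V(C) syllable (at most one coda consonant is licensed; onsets are limited to one consonant).
Inserting the epenthetic vowel yields /x/ → /xɛ/, /g/ → /gɛ/.

xɛgɛzɛxɹɪxɪx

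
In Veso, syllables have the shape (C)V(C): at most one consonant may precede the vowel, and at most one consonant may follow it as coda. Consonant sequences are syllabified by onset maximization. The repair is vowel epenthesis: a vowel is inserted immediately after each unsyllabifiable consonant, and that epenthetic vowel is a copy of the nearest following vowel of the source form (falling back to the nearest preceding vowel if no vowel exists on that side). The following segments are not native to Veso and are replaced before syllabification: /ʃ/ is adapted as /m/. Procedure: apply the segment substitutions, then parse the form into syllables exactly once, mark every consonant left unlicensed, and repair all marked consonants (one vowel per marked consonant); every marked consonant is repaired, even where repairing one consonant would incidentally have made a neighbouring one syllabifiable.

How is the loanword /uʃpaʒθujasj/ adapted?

Substitution: /ʃ/ → /m/, giving /umpaʒθujasj/.
Under (C)V(C), the unsyllabifiable consonants are /j/ (at most one coda consonant is licensed; onsets are limited to one consonant).
Inserting the epenthetic vowel yields /j/ → /ja/.

umpaʒθujasja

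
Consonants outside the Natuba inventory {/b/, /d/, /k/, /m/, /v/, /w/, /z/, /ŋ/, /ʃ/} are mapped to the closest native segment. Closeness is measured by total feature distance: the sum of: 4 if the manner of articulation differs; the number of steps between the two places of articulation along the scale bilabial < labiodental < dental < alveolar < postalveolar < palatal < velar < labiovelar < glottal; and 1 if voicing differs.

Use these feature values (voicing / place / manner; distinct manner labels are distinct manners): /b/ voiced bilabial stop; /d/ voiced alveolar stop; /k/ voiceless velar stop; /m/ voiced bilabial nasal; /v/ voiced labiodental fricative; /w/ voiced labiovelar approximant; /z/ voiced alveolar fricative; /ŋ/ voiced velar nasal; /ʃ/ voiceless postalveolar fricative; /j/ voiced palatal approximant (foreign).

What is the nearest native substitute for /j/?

w

/w/ is closest: same manner (approximant), place distance 2 (palatal→labiovelar), same voicing; total 2. Next closest is /ŋ/ at distance 5.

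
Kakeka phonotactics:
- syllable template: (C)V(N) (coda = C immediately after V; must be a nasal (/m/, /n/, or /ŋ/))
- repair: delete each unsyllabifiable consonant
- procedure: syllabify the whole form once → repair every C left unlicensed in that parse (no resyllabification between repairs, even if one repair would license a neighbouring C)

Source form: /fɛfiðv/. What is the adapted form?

Under (C)V(N), the unsyllabifiable consonants are /ð/, /v/ (only a nasal (/m/, /n/, or /ŋ/) is licensed in coda position; onsets are limited to one consonant).
Deleting the stranded consonants removes /ð/, /v/.

fɛfi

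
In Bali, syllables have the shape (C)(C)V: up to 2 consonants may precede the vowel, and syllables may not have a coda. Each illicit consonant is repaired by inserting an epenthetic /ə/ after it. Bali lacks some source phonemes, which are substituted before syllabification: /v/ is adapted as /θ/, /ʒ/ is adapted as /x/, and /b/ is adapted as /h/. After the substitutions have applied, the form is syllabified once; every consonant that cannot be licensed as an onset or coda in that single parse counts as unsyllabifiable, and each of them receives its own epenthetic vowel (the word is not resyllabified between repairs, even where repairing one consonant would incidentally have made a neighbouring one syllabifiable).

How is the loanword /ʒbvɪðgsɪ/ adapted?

Substitution: /ʒ/ → /x/, /b/ → /h/, /v/ → /θ/, giving /xhθɪðgsɪ/.
Under (C)(C)V, the unsyllabifiable consonants are /x/, /ð/ (no codas are permitted; onsets may contain at most 2 consonants).
Epenthesis after each stranded consonant: /x/ → /xə/, /ð/ → /ðə/.

xəhθɪðəgsɪ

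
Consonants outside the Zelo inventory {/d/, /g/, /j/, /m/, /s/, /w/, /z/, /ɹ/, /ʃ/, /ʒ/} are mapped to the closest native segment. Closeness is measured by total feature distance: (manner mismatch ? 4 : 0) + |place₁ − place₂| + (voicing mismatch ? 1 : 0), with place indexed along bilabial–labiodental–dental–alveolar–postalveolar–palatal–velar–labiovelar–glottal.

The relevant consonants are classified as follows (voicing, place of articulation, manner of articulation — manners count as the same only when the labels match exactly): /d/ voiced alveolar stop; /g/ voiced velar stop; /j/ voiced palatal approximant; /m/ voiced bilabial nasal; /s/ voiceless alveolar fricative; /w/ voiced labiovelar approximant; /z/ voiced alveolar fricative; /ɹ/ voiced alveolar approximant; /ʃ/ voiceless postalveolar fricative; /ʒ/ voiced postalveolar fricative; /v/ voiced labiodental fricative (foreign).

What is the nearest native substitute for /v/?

z

/z/ is closest: same manner (fricative), place distance 2 (labiodental→alveolar), same voicing; total 2. Next closest is /s/ at distance 3.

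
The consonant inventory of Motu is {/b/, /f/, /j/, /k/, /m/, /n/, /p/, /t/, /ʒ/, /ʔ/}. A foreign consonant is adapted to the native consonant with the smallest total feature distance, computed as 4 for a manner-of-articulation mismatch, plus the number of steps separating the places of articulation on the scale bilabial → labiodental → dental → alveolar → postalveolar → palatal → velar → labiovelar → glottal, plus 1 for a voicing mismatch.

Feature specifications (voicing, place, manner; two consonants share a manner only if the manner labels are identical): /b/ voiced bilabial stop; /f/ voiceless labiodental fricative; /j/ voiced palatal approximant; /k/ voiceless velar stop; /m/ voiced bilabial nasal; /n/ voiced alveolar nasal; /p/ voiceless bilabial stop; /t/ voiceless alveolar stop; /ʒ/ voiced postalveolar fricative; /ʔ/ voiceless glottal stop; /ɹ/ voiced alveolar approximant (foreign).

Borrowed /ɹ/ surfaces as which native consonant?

j

/j/ is closest: same manner (approximant), place distance 2 (alveolar→palatal), same voicing; total 2. Next closest is /n/ at distance 4.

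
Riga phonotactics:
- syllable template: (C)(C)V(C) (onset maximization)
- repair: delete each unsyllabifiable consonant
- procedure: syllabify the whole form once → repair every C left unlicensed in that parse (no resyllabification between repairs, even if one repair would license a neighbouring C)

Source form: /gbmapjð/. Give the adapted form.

Under (C)(C)V(C), the unsyllabifiable consonants are /g/, /j/, /ð/ (at most one coda consonant is licensed; onsets may contain at most 2 consonants).
Deleting the stranded consonants removes /g/, /j/, /ð/.

bmap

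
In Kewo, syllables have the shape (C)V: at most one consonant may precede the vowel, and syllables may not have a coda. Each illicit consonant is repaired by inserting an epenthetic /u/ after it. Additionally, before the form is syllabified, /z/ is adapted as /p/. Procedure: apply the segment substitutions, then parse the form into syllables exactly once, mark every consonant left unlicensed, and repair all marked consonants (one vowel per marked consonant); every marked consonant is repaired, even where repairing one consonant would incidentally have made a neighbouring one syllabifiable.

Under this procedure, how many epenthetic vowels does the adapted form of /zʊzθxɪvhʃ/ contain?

After substitution the input is /pʊpθxɪvhʃ/.
The unsyllabifiable consonants are /p/, /θ/, /v/, /h/, /ʃ/; each receives one epenthetic vowel.

5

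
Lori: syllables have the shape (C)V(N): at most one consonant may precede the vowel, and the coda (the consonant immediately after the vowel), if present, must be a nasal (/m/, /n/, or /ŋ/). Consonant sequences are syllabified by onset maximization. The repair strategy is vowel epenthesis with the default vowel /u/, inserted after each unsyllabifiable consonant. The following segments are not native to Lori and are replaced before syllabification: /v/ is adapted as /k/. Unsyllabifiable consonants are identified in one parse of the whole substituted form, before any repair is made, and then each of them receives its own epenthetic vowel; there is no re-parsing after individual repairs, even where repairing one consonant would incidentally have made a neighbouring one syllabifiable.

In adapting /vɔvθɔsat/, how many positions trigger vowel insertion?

After substitution the input is /kɔkθɔsat/.
The unsyllabifiable consonants are /k/, /t/; each receives one epenthetic vowel.

2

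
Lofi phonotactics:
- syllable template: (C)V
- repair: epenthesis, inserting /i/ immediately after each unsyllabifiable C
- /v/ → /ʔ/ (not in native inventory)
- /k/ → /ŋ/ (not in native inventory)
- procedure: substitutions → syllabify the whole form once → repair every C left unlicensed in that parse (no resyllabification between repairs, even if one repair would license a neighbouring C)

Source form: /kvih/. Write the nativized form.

ŋiʔihi

Substitution: /k/ → /ŋ/, /v/ → /ʔ/, giving /ŋʔih/.
The consonants /ŋ/, /h/ cannot be parsed into a legal (C)V syllable (no codas are permitted; onsets are limited to one consonant).
Each unlicensed consonant becomes the onset of a new syllable: /ŋ/ → /ŋi/, /h/ → /hi/.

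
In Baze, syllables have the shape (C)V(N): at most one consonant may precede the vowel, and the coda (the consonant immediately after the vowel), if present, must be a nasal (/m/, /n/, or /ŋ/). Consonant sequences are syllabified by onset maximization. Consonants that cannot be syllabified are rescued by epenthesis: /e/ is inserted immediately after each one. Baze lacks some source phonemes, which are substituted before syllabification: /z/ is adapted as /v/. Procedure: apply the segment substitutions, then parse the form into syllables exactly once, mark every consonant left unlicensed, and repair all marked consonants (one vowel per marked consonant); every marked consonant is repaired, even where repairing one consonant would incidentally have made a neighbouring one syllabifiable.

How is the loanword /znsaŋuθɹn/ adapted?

venesaŋuθeɹene

Substitution: /z/ → /v/, giving /vnsaŋuθɹn/.
The consonants /v/, /n/, /θ/, /ɹ/, /n/ cannot be parsed into a legal (C)V(N) syllable (only a nasal (/m/, /n/, or /ŋ/) is licensed in coda position; onsets are limited to one consonant).
Epenthesis after each stranded consonant: /v/ → /ve/, /n/ → /ne/, /θ/ → /θe/, /ɹ/ → /ɹe/, /n/ → /ne/.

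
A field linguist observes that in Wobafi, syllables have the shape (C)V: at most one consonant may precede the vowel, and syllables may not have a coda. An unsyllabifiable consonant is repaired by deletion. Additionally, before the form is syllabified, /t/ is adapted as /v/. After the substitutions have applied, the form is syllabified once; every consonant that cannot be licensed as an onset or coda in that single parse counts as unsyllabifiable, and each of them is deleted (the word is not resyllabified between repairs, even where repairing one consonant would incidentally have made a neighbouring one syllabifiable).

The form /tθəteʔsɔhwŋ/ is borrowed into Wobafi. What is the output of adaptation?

Substitution: /t/ → /v/, giving /vθəveʔsɔhwŋ/.
Syllabifying with onset maximization leaves /v/, /ʔ/, /h/, /w/, /ŋ/ stranded (no codas are permitted; onsets are limited to one consonant).
Deletion applies to /v/, /ʔ/, /h/, /w/, /ŋ/.

θəvesɔ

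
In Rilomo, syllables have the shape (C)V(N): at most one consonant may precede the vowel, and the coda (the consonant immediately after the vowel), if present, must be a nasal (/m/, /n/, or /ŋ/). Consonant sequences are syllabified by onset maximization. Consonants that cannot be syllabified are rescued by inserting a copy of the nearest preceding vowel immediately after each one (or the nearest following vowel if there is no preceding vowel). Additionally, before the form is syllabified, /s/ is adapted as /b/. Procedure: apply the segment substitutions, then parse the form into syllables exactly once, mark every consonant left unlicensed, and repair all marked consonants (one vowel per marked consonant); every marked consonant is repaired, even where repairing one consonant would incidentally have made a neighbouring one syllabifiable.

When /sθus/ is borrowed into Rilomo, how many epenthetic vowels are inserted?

After substitution the input is /bθub/.
The unsyllabifiable consonants are /b/, /b/; each receives one epenthetic vowel.

2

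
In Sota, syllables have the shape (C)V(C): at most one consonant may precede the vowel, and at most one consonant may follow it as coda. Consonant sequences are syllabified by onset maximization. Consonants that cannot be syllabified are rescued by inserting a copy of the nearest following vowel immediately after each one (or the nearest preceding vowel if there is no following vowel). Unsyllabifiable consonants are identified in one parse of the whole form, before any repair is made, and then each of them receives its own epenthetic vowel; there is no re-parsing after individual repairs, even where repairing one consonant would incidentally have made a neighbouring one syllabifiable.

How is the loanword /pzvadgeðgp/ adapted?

pazavadgeðgepe

Syllabifying with onset maximization leaves /p/, /z/, /g/, /p/ stranded (at most one coda consonant is licensed; onsets are limited to one consonant).
Epenthesis after each stranded consonant: /p/ → /pa/, /z/ → /za/, /g/ → /ge/, /p/ → /pe/.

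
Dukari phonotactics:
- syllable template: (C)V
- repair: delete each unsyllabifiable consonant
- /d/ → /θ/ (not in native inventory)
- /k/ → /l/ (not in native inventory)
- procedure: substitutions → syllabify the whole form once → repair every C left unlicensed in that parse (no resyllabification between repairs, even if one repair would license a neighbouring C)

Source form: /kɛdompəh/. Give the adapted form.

Substitution: /k/ → /l/, /d/ → /θ/, giving /lɛθompəh/.
Under (C)V, the unsyllabifiable consonants are /m/, /h/ (no codas are permitted; onsets are limited to one consonant).
Deleting the stranded consonants removes /m/, /h/.

lɛθopə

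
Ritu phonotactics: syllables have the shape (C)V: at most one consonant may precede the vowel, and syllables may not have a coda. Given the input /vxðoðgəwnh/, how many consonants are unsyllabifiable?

Under (C)V, the unsyllabifiable consonants are /v/, /x/, /ð/, /w/, /n/, /h/ (no codas are permitted; onsets are limited to one consonant).

6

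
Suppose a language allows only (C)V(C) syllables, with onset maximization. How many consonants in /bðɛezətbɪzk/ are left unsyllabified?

The consonants /b/, /k/ cannot be parsed into a legal (C)V(C) syllable (at most one coda consonant is licensed; onsets are limited to one consonant).

2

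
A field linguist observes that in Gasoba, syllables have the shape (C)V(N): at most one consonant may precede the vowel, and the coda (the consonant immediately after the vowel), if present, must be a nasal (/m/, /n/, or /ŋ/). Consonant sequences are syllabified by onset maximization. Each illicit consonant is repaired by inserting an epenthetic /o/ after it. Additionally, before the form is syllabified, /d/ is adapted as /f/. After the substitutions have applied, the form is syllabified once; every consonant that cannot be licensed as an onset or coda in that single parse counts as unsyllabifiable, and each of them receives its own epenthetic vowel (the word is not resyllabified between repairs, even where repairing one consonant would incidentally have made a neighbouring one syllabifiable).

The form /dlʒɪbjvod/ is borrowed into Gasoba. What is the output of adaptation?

foloʒɪbojovofo

Substitution: /d/ → /f/, giving /flʒɪbjvof/.
The consonants /f/, /l/, /b/, /j/, /f/ cannot be parsed into a legal (C)V(N) syllable (only a nasal (/m/, /n/, or /ŋ/) is licensed in coda position; onsets are limited to one consonant).
Each unlicensed consonant becomes the onset of a new syllable: /f/ → /fo/, /l/ → /lo/, /b/ → /bo/, /j/ → /jo/, /f/ → /fo/.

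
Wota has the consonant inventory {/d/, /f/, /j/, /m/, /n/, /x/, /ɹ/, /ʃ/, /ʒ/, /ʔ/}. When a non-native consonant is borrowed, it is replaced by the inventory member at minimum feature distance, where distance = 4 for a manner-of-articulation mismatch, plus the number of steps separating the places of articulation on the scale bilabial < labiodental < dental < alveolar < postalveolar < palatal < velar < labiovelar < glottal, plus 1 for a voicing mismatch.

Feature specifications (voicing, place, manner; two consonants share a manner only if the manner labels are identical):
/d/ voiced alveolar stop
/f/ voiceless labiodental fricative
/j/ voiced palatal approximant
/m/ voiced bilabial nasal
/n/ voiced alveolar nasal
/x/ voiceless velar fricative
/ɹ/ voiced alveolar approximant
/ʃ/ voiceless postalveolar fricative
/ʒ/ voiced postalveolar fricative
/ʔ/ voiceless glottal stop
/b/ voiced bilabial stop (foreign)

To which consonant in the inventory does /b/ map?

d

/d/ is closest: same manner (stop), place distance 3 (bilabial→alveolar), same voicing; total 3. Next closest is /m/ at distance 4.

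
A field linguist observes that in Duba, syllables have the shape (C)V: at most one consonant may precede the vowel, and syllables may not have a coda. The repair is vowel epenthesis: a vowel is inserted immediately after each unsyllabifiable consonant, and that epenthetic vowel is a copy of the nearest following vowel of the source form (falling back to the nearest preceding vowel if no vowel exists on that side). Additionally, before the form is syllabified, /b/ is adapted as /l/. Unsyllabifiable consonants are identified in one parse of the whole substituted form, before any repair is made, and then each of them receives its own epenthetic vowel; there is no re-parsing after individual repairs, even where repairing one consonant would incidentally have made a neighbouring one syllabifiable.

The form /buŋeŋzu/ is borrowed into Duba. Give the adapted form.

Substitution: /b/ → /l/, giving /luŋeŋzu/.
The consonants /ŋ/ cannot be parsed into a legal (C)V syllable (no codas are permitted; onsets are limited to one consonant).
Inserting the epenthetic vowel yields /ŋ/ → /ŋu/.

luŋeŋuzu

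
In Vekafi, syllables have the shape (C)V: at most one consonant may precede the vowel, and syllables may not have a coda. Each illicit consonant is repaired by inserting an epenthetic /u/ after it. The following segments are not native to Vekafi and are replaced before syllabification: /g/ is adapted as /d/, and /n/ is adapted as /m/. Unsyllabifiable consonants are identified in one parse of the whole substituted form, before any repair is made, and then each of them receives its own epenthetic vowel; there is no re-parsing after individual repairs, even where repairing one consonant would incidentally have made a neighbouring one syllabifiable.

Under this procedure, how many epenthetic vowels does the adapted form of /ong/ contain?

After substitution the input is /omd/.
The unsyllabifiable consonants are /m/, /d/; each receives one epenthetic vowel.

2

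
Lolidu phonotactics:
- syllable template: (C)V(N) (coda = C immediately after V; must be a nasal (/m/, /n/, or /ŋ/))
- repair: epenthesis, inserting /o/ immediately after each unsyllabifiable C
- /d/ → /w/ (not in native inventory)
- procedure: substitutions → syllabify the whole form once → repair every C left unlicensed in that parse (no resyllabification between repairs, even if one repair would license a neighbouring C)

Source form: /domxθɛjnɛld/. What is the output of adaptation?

Substitution: /d/ → /w/, giving /womxθɛjnɛlw/.
Under (C)V(N), the unsyllabifiable consonants are /x/, /j/, /l/, /w/ (only a nasal (/m/, /n/, or /ŋ/) is licensed in coda position; onsets are limited to one consonant).
Inserting the epenthetic vowel yields /x/ → /xo/, /j/ → /jo/, /l/ → /lo/, /w/ → /wo/.

womxoθɛjonɛlowo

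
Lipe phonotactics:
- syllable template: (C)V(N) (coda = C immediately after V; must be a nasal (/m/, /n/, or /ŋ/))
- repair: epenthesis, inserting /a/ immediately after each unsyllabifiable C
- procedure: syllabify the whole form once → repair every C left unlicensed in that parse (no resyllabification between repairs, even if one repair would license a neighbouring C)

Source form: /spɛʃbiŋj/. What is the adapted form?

Syllabifying with onset maximization leaves /s/, /ʃ/, /j/ stranded (only a nasal (/m/, /n/, or /ŋ/) is licensed in coda position; onsets are limited to one consonant).
Inserting the epenthetic vowel yields /s/ → /sa/, /ʃ/ → /ʃa/, /j/ → /ja/.

sapɛʃabiŋja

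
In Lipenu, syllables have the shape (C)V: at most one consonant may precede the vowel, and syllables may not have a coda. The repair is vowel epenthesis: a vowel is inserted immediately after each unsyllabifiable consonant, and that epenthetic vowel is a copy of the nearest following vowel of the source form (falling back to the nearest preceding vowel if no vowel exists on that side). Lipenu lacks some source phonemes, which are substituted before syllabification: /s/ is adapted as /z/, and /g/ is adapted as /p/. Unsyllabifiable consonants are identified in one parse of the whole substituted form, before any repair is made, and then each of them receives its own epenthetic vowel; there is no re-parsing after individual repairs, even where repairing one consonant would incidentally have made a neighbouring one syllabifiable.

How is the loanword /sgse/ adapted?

Substitution: /s/ → /z/, /g/ → /p/, giving /zpze/.
Syllabifying with onset maximization leaves /z/, /p/ stranded (no codas are permitted; onsets are limited to one consonant).
Each unlicensed consonant becomes the onset of a new syllable: /z/ → /ze/, /p/ → /pe/.

zepeze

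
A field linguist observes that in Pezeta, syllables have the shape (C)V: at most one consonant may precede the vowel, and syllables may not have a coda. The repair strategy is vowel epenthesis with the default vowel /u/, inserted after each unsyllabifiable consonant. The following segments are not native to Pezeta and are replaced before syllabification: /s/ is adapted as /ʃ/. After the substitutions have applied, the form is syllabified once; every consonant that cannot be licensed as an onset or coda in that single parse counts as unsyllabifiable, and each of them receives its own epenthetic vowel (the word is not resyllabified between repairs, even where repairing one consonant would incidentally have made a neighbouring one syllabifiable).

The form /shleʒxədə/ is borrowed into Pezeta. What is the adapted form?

ʃuhuleʒuxədə

Substitution: /s/ → /ʃ/, giving /ʃhleʒxədə/.
Syllabifying with onset maximization leaves /ʃ/, /h/, /ʒ/ stranded (no codas are permitted; onsets are limited to one consonant).
Epenthesis after each stranded consonant: /ʃ/ → /ʃu/, /h/ → /hu/, /ʒ/ → /ʒu/.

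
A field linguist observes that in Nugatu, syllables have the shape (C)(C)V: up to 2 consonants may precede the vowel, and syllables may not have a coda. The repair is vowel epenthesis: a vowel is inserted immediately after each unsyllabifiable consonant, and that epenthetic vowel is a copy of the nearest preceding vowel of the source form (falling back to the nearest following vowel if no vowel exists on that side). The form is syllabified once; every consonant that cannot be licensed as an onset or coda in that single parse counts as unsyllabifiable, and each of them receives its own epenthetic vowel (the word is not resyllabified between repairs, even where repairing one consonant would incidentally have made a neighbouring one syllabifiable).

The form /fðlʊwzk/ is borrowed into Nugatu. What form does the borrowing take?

fʊðlʊwʊzʊkʊ

The consonants /f/, /w/, /z/, /k/ cannot be parsed into a legal (C)(C)V syllable (no codas are permitted; onsets may contain at most 2 consonants).
Epenthesis after each stranded consonant: /f/ → /fʊ/, /w/ → /wʊ/, /z/ → /zʊ/, /k/ → /kʊ/.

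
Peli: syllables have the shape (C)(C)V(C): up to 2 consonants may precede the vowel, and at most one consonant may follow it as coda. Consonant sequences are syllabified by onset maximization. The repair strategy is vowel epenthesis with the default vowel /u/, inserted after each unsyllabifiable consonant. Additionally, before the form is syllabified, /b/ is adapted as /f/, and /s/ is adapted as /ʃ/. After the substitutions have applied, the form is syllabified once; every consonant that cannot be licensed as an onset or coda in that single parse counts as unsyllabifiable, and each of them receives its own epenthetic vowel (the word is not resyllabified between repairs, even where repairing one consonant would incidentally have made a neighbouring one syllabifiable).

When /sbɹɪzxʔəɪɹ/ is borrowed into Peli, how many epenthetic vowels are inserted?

1

After substitution the input is /ʃfɹɪzxʔəɪɹ/.
The unsyllabifiable consonants are /ʃ/; each receives one epenthetic vowel.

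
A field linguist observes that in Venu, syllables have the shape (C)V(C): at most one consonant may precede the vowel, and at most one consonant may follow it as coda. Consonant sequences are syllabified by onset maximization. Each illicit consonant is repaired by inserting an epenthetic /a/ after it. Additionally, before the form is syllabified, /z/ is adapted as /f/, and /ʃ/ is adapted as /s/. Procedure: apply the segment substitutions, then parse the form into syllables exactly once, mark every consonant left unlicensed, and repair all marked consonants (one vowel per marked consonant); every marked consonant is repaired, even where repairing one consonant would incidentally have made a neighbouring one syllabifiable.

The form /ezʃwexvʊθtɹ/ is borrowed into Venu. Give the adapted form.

efsawexvʊθtaɹa

Substitution: /z/ → /f/, /ʃ/ → /s/, giving /efswexvʊθtɹ/.
Under (C)V(C), the unsyllabifiable consonants are /s/, /t/, /ɹ/ (at most one coda consonant is licensed; onsets are limited to one consonant).
Each unlicensed consonant becomes the onset of a new syllable: /s/ → /sa/, /t/ → /ta/, /ɹ/ → /ɹa/.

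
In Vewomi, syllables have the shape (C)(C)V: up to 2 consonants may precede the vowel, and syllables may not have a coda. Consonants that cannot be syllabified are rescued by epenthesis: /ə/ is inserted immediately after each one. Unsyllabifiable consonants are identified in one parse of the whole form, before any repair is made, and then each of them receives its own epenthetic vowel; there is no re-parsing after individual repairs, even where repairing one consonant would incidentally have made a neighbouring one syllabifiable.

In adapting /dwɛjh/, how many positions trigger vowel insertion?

The unsyllabifiable consonants are /j/, /h/; each receives one epenthetic vowel.

2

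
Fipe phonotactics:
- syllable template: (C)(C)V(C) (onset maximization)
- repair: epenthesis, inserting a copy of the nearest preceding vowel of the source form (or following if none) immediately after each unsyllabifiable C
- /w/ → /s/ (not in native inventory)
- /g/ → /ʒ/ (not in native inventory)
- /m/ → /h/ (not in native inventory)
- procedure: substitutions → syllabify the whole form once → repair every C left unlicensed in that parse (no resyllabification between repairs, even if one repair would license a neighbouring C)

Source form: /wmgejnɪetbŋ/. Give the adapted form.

Substitution: /w/ → /s/, /m/ → /h/, /g/ → /ʒ/, giving /shʒejnɪetbŋ/.
The consonants /s/, /b/, /ŋ/ cannot be parsed into a legal (C)(C)V(C) syllable (at most one coda consonant is licensed; onsets may contain at most 2 consonants).
Inserting the epenthetic vowel yields /s/ → /se/, /b/ → /be/, /ŋ/ → /ŋe/.

sehʒejnɪetbeŋe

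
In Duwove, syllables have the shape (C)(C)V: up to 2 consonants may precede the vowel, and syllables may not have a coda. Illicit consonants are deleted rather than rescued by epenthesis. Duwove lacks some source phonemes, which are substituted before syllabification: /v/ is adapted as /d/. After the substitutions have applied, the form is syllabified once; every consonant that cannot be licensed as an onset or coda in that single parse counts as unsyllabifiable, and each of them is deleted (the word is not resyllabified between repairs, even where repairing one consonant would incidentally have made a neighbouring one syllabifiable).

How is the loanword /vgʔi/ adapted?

Substitution: /v/ → /d/, giving /dgʔi/.
Under (C)(C)V, the unsyllabifiable consonants are /d/ (no codas are permitted; onsets may contain at most 2 consonants).
Each unlicensed consonant is deleted: /d/.

gʔi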